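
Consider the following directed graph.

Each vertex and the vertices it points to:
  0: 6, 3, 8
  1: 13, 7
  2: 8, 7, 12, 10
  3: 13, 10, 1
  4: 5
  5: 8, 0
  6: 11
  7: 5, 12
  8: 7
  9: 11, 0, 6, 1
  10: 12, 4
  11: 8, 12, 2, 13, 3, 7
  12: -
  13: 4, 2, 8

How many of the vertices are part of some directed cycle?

A vertex is on a directed cycle iff it belongs to a strongly connected component of size ≥ 2 (or has a self-loop).
The vertices on cycles are {0, 1, 2, 3, 4, 5, 6, 7, 8, 10, 11, 13} — 12 in total.

12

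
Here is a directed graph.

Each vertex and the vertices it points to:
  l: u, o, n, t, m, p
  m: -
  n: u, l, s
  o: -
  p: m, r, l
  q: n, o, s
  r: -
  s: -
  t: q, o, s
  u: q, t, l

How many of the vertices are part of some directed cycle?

A vertex is on a directed cycle iff it belongs to a strongly connected component of size ≥ 2 (or has a self-loop).
The vertices on cycles are {l, n, p, q, t, u} — 6 in total.

6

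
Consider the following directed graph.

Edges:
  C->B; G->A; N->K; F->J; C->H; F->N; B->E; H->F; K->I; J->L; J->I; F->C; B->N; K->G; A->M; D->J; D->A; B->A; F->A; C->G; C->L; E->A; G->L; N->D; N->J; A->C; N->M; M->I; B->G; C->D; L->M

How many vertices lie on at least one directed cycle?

10

A vertex is on a directed cycle iff it belongs to a strongly connected component of size ≥ 2 (or has a self-loop).
The vertices on cycles are {A, B, C, D, E, F, G, H, K, N} — 10 in total.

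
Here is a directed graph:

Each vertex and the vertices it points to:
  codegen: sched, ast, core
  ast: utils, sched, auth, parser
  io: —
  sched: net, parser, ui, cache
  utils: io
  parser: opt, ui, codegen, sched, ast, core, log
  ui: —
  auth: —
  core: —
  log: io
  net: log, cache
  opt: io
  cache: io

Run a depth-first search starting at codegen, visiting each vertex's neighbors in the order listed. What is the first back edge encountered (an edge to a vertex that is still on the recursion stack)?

DFS from codegen (visiting each vertex's neighbors in the order listed); mark gray on enter, black on exit:
codegen gray
  sched gray
    net gray
      log gray
        io gray
        io black
      log black
      cache gray
        cache→io: io black — skip
      cache black
    net black
    parser gray
      opt gray
        opt→io: io black — skip
      opt black
      ui gray
      ui black
      parser→codegen: codegen is gray → back edge
First back edge: parser → codegen.

parser->codegen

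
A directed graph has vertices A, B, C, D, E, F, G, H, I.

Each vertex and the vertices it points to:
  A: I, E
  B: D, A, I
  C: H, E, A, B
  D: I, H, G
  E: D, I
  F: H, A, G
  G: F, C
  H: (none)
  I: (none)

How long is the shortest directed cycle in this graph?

2

For each vertex v, BFS finds the shortest path from v back to v.
The shortest such closed walk is F → G → F, length 2.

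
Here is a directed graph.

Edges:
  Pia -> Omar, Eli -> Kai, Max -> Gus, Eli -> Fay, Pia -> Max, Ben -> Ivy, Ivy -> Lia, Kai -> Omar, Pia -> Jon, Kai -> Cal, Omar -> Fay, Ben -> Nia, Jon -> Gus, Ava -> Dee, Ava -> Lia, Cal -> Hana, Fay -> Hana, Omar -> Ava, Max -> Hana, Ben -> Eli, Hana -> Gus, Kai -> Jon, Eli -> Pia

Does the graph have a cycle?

DFS with white/gray/black marking, starting from Dee:
Dee gray
Dee black
Ivy gray
  Lia gray
  Lia black
Ivy black
Fay gray
  Hana gray
    Gus gray
    Gus black
  Hana black
Fay black
Pia gray
  Omar gray
    Ava gray
      Ava→Lia: Lia black — skip
      Ava→Dee: Dee black — skip
    Ava black
    Omar→Fay: Fay black — skip
  Omar black
  Jon gray
    Jon→Gus: Gus black — skip
  Jon black
  Max gray
    Max→Gus: Gus black — skip
    Max→Hana: Hana black — skip
  Max black
Pia black
Eli gray
  Eli→Fay: Fay black — skip
  Eli→Pia: Pia black — skip
  Kai gray
    Cal gray
      Cal→Hana: Hana black — skip
    Cal black
    Kai→Omar: Omar black — skip
    Kai→Jon: Jon black — skip
  Kai black
Eli black
Ben gray
  Ben→Eli: Eli black — skip
  Nia gray
  Nia black
  Ben→Ivy: Ivy black — skip
Ben black
Every edge goes to a white or black vertex — no back edge, so the graph is acyclic.

No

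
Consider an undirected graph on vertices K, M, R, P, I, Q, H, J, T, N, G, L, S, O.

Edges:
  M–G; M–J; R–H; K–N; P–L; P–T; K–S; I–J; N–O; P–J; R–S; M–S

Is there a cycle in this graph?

No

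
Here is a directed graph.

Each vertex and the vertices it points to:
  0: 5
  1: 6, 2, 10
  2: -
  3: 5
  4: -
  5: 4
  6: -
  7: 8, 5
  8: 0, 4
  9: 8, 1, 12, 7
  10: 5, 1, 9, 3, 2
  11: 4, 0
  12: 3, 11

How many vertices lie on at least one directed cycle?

A vertex is on a directed cycle iff it belongs to a strongly connected component of size ≥ 2 (or has a self-loop).
The vertices on cycles are {1, 9, 10} — 3 in total.

3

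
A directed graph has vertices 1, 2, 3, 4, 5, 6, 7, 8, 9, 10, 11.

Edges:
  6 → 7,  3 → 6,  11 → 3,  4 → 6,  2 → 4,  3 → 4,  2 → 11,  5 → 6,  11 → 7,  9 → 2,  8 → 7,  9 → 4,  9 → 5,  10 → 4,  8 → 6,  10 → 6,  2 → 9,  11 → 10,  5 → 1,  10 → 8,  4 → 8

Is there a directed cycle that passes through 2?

2 is on a cycle iff 2 can reach itself via ≥1 edge.
2 → 9 → 2 — yes.

Yes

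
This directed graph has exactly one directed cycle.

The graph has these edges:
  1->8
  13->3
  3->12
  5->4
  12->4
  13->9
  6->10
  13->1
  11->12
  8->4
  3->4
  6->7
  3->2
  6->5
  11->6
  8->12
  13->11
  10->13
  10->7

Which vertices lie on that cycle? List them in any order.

6, 10, 11, 13

DFS with gray/black marking from 10:
10 gray
  13 gray
    11 gray
      6 gray
        6→10: 10 is gray → back edge
Back edge closes the cycle 10 → 13 → 11 → 6 → 10; its vertices are {6, 10, 11, 13}.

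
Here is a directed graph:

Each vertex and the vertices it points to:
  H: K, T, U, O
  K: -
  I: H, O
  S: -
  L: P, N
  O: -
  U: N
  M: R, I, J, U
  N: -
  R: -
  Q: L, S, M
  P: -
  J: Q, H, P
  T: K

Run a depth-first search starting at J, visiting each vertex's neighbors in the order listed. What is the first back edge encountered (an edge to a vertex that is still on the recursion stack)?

M→J

DFS from J (visiting each vertex's neighbors in the order listed); mark gray on enter, black on exit:
J gray
  Q gray
    L gray
      P gray
      P black
      N gray
      N black
    L black
    S gray
    S black
    M gray
      R gray
      R black
      I gray
        H gray
          K gray
          K black
          T gray
            T→K: K black — skip
          T black
          U gray
            U→N: N black — skip
          U black
          O gray
          O black
        H black
        I→O: O black — skip
      I black
      M→J: J is gray → back edge
First back edge: M → J.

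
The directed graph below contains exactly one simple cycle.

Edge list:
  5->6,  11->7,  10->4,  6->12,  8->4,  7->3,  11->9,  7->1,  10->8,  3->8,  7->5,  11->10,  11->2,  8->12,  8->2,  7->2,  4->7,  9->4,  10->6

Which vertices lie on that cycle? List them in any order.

3, 4, 7, 8

DFS with gray/black marking from 7:
7 gray
  1 gray
  1 black
  2 gray
  2 black
  3 gray
    8 gray
      8→2: 2 black — skip
      12 gray
      12 black
      4 gray
        4→7: 7 is gray → back edge
Back edge closes the cycle 7 → 3 → 8 → 4 → 7; its vertices are {3, 4, 7, 8}.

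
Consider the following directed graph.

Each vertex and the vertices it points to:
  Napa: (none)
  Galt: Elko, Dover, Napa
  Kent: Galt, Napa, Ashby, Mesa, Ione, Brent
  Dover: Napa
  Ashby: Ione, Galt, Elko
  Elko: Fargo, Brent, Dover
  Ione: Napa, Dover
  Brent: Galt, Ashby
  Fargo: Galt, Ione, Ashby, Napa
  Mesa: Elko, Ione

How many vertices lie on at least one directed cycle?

A vertex is on a directed cycle iff it belongs to a strongly connected component of size ≥ 2 (or has a self-loop).
The vertices on cycles are {Elko, Galt, Ashby, Brent, Fargo} — 5 in total.

5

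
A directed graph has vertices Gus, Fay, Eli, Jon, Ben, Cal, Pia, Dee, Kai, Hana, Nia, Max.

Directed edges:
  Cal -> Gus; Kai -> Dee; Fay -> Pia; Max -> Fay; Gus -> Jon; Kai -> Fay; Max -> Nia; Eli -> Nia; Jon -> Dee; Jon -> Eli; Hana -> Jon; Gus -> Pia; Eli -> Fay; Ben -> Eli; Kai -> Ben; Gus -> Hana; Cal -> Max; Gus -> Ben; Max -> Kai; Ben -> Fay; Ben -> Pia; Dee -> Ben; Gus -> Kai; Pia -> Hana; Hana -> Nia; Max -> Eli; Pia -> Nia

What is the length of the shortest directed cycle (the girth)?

5

For each vertex v, BFS finds the shortest path from v back to v.
The shortest such closed walk is Hana → Jon → Dee → Ben → Pia → Hana, length 5.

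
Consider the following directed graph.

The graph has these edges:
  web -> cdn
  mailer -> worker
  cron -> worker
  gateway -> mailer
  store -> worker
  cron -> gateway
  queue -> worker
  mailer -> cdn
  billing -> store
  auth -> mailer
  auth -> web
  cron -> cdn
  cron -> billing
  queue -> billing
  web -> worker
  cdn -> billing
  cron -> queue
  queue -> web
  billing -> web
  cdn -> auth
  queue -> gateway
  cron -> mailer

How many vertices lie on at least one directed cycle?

A vertex is on a directed cycle iff it belongs to a strongly connected component of size ≥ 2 (or has a self-loop).
The vertices on cycles are {cdn, web, auth, mailer, billing} — 5 in total.

5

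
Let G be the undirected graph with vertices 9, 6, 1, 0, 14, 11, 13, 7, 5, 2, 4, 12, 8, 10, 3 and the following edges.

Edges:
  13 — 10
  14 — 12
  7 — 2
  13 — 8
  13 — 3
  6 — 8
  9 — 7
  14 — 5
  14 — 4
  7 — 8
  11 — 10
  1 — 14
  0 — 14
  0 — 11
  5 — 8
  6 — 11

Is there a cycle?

DFS, tracking each vertex's parent; an edge to a visited non-parent vertex closes a cycle.
Start from 5:
visit 5 (parent –)
  visit 8 (parent 5)
    visit 6 (parent 8)
      visit 11 (parent 6)
        visit 0 (parent 11)
          visit 14 (parent 0)
            14–5: 5 visited and ≠ parent → cycle
Cycle: 5 – 8 – 6 – 11 – 0 – 14 – 5.

Yes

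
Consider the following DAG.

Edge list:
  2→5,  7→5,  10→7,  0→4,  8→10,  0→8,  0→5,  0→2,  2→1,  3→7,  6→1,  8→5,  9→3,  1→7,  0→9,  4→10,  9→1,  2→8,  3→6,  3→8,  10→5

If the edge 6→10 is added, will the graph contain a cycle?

No

Adding 6→10 creates a cycle iff 10 can already reach 6.
Explore from 10: no path reaches 6. The graph stays acyclic.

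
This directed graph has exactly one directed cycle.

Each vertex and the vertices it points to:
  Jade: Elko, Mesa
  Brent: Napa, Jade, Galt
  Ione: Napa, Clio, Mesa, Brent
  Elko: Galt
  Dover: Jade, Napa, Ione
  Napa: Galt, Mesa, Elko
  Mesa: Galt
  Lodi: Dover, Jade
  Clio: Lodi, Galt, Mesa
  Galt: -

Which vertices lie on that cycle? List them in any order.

DFS with gray/black marking from Dover:
Dover gray
  Jade gray
    Elko gray
      Galt gray
      Galt black
    Elko black
    Mesa gray
      Mesa→Galt: Galt black — skip
    Mesa black
  Jade black
  Napa gray
    Napa→Galt: Galt black — skip
    Napa→Mesa: Mesa black — skip
    Napa→Elko: Elko black — skip
  Napa black
  Ione gray
    Ione→Napa: Napa black — skip
    Clio gray
      Lodi gray
        Lodi→Dover: Dover is gray → back edge
Back edge closes the cycle Dover → Ione → Clio → Lodi → Dover; its vertices are {Clio, Ione, Lodi, Dover}.

Clio, Ione, Lodi, Dover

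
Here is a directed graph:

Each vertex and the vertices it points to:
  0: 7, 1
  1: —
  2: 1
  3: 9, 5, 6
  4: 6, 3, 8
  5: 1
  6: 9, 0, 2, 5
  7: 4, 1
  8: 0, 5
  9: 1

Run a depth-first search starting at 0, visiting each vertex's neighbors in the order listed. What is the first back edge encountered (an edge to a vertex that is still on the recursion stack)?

DFS from 0 (visiting each vertex's neighbors in the order listed); mark gray on enter, black on exit:
0 gray
  7 gray
    4 gray
      6 gray
        9 gray
          1 gray
          1 black
        9 black
        6→0: 0 is gray → back edge
First back edge: 6 → 0.

6->0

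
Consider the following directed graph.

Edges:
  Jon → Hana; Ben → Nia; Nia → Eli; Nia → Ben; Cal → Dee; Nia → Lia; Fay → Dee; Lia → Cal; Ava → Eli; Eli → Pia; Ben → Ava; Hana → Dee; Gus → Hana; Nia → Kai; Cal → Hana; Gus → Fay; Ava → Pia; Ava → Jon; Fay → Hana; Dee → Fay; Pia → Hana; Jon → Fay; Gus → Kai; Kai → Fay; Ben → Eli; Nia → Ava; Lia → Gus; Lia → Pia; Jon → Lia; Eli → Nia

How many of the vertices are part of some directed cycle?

A vertex is on a directed cycle iff it belongs to a strongly connected component of size ≥ 2 (or has a self-loop).
The vertices on cycles are {Ava, Ben, Dee, Eli, Fay, Nia, Hana} — 7 in total.

7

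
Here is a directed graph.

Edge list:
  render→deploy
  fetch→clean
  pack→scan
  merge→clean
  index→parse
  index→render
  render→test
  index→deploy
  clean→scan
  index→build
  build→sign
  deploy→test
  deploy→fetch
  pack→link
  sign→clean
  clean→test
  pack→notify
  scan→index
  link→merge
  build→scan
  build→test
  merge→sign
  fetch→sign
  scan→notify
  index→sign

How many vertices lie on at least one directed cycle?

8

A vertex is on a directed cycle iff it belongs to a strongly connected component of size ≥ 2 (or has a self-loop).
The vertices on cycles are {scan, sign, build, clean, fetch, index, deploy, render} — 8 in total.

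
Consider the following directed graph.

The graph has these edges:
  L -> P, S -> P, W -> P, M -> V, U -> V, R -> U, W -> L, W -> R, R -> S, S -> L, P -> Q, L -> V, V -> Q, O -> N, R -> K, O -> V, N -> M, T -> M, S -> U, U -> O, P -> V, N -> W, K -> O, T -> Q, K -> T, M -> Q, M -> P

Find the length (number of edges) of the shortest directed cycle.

For each vertex v, BFS finds the shortest path from v back to v.
The shortest such closed walk is R → U → O → N → W → R, length 5.

5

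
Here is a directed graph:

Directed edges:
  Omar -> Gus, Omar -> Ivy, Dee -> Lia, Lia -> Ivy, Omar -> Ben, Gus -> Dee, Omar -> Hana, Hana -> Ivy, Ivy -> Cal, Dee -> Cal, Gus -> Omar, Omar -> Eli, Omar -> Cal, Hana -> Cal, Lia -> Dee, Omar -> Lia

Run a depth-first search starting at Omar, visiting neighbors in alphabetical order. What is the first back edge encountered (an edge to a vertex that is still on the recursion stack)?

DFS from Omar (visiting neighbors in alphabetical order); mark gray on enter, black on exit:
Omar gray
  Ben gray
  Ben black
  Cal gray
  Cal black
  Eli gray
  Eli black
  Gus gray
    Dee gray
      Dee→Cal: Cal black — skip
      Lia gray
        Lia→Dee: Dee is gray → back edge
First back edge: Lia → Dee.

Lia->Dee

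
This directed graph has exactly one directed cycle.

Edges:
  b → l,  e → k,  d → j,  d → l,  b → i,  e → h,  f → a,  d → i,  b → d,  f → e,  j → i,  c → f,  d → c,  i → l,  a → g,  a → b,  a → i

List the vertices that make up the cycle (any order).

DFS with gray/black marking from f:
f gray
  a gray
    g gray
    g black
    b gray
      l gray
      l black
      i gray
        i→l: l black — skip
      i black
      d gray
        c gray
          c→f: f is gray → back edge
Back edge closes the cycle f → a → b → d → c → f; its vertices are {a, b, c, d, f}.

a, b, c, d, f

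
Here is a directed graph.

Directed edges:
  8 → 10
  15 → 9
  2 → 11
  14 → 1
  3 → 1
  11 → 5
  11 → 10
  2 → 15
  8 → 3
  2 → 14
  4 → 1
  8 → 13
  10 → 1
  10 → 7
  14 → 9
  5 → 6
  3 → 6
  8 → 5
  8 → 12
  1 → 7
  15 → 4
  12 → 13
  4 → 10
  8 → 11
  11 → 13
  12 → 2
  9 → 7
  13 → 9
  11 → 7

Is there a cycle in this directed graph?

DFS with white/gray/black marking, starting from 4:
4 gray
  1 gray
    7 gray
    7 black
  1 black
  10 gray
    10→7: 7 black — skip
    10→1: 1 black — skip
  10 black
4 black
2 gray
  11 gray
    5 gray
      6 gray
      6 black
    5 black
    13 gray
      9 gray
        9→7: 7 black — skip
      9 black
    13 black
    11→10: 10 black — skip
    11→7: 7 black — skip
  11 black
  14 gray
    14→1: 1 black — skip
    14→9: 9 black — skip
  14 black
  15 gray
    15→4: 4 black — skip
    15→9: 9 black — skip
  15 black
2 black
3 gray
  3→1: 1 black — skip
  3→6: 6 black — skip
3 black
8 gray
  8→3: 3 black — skip
  8→11: 11 black — skip
  8→5: 5 black — skip
  8→13: 13 black — skip
  12 gray
    12→13: 13 black — skip
    12→2: 2 black — skip
  12 black
  8→10: 10 black — skip
8 black
Every edge goes to a white or black vertex — no back edge, so the graph is acyclic.

No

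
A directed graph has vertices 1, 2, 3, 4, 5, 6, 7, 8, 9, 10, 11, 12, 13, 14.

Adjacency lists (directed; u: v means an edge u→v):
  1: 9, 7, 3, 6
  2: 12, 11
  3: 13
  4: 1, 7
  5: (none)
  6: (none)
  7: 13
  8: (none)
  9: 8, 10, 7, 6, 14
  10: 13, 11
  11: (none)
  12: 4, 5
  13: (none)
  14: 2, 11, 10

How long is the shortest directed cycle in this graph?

6

For each vertex v, BFS finds the shortest path from v back to v.
The shortest such closed walk is 12 → 4 → 1 → 9 → 14 → 2 → 12, length 6.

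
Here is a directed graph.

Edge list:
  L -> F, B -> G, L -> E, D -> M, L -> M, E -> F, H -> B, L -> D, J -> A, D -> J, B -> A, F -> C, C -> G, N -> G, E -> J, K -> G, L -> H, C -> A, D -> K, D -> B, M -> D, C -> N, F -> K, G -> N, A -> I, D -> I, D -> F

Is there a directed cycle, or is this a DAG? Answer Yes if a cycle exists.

DFS with white/gray/black marking, starting from J:
J gray
  A gray
    I gray
    I black
  A black
J black
F gray
  C gray
    G gray
      N gray
        N→G: G is gray → back edge
Back edge found, so a cycle exists: G → N → G.

Yes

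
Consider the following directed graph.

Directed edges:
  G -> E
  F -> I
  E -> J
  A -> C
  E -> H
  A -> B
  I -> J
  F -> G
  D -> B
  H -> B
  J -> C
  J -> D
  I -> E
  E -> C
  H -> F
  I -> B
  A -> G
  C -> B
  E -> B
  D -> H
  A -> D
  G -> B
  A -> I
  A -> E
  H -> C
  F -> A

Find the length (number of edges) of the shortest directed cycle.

4

For each vertex v, BFS finds the shortest path from v back to v.
The shortest such closed walk is H → F → G → E → H, length 4.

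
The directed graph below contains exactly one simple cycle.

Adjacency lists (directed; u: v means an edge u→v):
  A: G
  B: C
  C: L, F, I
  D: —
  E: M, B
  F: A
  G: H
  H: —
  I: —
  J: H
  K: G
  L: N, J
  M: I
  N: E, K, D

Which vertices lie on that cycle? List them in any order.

B, C, E, L, N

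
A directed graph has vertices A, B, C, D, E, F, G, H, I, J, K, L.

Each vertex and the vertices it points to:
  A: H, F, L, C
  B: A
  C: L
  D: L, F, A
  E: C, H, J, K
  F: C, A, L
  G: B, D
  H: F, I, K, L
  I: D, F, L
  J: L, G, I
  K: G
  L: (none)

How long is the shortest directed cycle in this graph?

2

For each vertex v, BFS finds the shortest path from v back to v.
The shortest such closed walk is A → F → A, length 2.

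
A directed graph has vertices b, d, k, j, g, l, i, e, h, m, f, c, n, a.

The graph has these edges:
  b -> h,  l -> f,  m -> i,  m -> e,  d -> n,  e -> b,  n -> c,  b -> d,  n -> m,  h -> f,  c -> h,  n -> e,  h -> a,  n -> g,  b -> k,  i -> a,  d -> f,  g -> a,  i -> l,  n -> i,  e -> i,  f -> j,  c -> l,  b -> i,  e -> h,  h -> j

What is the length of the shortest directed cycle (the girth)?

For each vertex v, BFS finds the shortest path from v back to v.
The shortest such closed walk is n → e → b → d → n, length 4.

4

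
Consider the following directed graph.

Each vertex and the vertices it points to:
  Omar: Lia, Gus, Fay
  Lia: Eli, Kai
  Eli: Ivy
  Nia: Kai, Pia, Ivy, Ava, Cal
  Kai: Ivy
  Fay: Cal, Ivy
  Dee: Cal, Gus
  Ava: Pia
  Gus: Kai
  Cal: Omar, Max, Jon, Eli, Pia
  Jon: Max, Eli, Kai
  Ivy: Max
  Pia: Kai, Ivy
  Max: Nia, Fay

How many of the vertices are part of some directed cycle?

A vertex is on a directed cycle iff it belongs to a strongly connected component of size ≥ 2 (or has a self-loop).
The vertices on cycles are {Ava, Cal, Eli, Fay, Gus, Ivy, Jon, Kai, Lia, Max, Nia, Pia, Omar} — 13 in total.

13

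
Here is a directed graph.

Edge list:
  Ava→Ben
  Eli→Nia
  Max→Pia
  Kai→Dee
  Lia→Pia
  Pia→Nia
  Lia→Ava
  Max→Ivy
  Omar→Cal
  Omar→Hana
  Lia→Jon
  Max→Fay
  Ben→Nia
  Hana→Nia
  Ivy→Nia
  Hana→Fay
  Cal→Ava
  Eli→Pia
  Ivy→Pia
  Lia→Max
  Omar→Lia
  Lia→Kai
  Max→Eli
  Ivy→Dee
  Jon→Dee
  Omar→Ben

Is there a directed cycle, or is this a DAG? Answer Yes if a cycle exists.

DFS with white/gray/black marking, starting from Ivy:
Ivy gray
  Nia gray
  Nia black
  Pia gray
    Pia→Nia: Nia black — skip
  Pia black
  Dee gray
  Dee black
Ivy black
Hana gray
  Hana→Nia: Nia black — skip
  Fay gray
  Fay black
Hana black
Kai gray
  Kai→Dee: Dee black — skip
Kai black
Eli gray
  Eli→Nia: Nia black — skip
  Eli→Pia: Pia black — skip
Eli black
Lia gray
  Max gray
    Max→Ivy: Ivy black — skip
    Max→Pia: Pia black — skip
    Max→Fay: Fay black — skip
    Max→Eli: Eli black — skip
  Max black
  Jon gray
    Jon→Dee: Dee black — skip
  Jon black
  Lia→Kai: Kai black — skip
  Lia→Pia: Pia black — skip
  Ava gray
    Ben gray
      Ben→Nia: Nia black — skip
    Ben black
  Ava black
Lia black
Cal gray
  Cal→Ava: Ava black — skip
Cal black
Omar gray
  Omar→Lia: Lia black — skip
  Omar→Hana: Hana black — skip
  Omar→Ben: Ben black — skip
  Omar→Cal: Cal black — skip
Omar black
Every edge goes to a white or black vertex — no back edge, so the graph is acyclic.

No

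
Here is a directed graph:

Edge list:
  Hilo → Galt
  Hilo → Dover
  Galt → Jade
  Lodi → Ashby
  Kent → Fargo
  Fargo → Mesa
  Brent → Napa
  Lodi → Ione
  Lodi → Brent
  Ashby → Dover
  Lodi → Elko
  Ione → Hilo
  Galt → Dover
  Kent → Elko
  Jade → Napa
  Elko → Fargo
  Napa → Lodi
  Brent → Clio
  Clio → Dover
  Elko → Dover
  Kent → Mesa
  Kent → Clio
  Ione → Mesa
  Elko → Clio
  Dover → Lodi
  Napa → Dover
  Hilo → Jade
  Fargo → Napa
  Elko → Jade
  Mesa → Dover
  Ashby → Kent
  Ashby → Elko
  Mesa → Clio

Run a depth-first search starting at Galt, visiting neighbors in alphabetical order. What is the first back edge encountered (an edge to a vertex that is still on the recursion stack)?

Ashby->Dover

DFS from Galt (visiting neighbors in alphabetical order); mark gray on enter, black on exit:
Galt gray
  Dover gray
    Lodi gray
      Ashby gray
        Ashby→Dover: Dover is gray → back edge
First back edge: Ashby → Dover.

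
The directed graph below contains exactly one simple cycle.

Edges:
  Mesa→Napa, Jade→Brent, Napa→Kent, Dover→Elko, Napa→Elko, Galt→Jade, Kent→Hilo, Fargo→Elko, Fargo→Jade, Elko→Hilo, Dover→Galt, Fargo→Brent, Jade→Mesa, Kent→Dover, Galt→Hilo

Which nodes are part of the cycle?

Galt, Jade, Kent, Mesa, Napa, Dover

DFS with gray/black marking from Jade:
Jade gray
  Brent gray
  Brent black
  Mesa gray
    Napa gray
      Kent gray
        Dover gray
          Galt gray
            Galt→Jade: Jade is gray → back edge
Back edge closes the cycle Jade → Mesa → Napa → Kent → Dover → Galt → Jade; its vertices are {Galt, Jade, Kent, Mesa, Napa, Dover}.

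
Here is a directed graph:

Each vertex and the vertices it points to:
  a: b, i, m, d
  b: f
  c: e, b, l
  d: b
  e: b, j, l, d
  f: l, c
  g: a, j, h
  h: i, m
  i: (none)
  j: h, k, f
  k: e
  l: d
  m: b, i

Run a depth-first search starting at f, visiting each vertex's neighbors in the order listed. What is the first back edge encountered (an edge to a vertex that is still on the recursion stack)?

DFS from f (visiting each vertex's neighbors in the order listed); mark gray on enter, black on exit:
f gray
  l gray
    d gray
      b gray
        b→f: f is gray → back edge
First back edge: b → f.

b→f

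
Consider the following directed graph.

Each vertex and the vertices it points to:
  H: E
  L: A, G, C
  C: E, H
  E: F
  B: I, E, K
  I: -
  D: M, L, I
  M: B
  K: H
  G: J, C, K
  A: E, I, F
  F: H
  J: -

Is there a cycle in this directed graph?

DFS with white/gray/black marking, starting from L:
L gray
  A gray
    E gray
      F gray
        H gray
          H→E: E is gray → back edge
Back edge found, so a cycle exists: E → F → H → E.

Yes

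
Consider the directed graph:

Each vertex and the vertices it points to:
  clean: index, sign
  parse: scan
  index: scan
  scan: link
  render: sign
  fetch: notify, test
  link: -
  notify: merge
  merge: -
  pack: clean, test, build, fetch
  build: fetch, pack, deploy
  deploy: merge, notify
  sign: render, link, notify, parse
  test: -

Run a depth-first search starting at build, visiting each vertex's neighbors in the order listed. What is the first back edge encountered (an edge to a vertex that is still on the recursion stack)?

DFS from build (visiting each vertex's neighbors in the order listed); mark gray on enter, black on exit:
build gray
  fetch gray
    notify gray
      merge gray
      merge black
    notify black
    test gray
    test black
  fetch black
  pack gray
    clean gray
      index gray
        scan gray
          link gray
          link black
        scan black
      index black
      sign gray
        render gray
          render→sign: sign is gray → back edge
First back edge: render → sign.

render→sign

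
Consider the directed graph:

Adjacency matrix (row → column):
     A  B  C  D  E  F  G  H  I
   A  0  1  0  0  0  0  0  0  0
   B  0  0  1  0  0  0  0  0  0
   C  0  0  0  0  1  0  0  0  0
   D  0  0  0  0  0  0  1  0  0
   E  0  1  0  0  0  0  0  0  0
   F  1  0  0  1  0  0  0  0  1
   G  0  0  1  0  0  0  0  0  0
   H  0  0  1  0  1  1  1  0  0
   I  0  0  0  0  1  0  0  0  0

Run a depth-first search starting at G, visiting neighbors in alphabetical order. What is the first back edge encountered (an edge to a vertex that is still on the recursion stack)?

B→C

DFS from G (visiting neighbors in alphabetical order); mark gray on enter, black on exit:
G gray
  C gray
    E gray
      B gray
        B→C: C is gray → back edge
First back edge: B → C.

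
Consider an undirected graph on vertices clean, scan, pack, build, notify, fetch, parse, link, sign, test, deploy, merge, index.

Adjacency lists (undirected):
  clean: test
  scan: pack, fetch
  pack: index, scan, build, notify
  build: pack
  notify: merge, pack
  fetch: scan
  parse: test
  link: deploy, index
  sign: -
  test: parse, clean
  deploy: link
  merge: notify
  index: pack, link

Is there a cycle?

No

DFS, tracking each vertex's parent; an edge to a visited non-parent vertex closes a cycle.
Start from merge:
visit merge (parent –)
  visit notify (parent merge)
    notify–merge: parent, skip
    visit pack (parent notify)
      visit index (parent pack)
        index–pack: parent, skip
        visit link (parent index)
          visit deploy (parent link)
            deploy–link: parent, skip
          link–index: parent, skip
      visit scan (parent pack)
        scan–pack: parent, skip
        visit fetch (parent scan)
          fetch–scan: parent, skip
      visit build (parent pack)
        build–pack: parent, skip
      pack–notify: parent, skip
visit clean (parent –)
  visit test (parent clean)
    visit parse (parent test)
      parse–test: parent, skip
    test–clean: parent, skip
visit sign (parent –)
No non-parent visited neighbor found — the graph is a forest.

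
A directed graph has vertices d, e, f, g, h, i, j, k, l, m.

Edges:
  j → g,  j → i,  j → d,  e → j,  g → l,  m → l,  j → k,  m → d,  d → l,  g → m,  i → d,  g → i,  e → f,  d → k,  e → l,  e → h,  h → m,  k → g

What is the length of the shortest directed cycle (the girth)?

4

For each vertex v, BFS finds the shortest path from v back to v.
The shortest such closed walk is m → d → k → g → m, length 4.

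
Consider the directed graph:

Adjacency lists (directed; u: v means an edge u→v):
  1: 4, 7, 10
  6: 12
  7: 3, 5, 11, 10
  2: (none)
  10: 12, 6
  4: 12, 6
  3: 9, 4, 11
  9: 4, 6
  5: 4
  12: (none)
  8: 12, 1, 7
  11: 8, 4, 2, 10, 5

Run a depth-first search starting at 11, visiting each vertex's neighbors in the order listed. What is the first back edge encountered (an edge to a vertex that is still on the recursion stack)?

3->11

DFS from 11 (visiting each vertex's neighbors in the order listed); mark gray on enter, black on exit:
11 gray
  8 gray
    12 gray
    12 black
    1 gray
      4 gray
        4→12: 12 black — skip
        6 gray
          6→12: 12 black — skip
        6 black
      4 black
      7 gray
        3 gray
          9 gray
            9→4: 4 black — skip
            9→6: 6 black — skip
          9 black
          3→4: 4 black — skip
          3→11: 11 is gray → back edge
First back edge: 3 → 11.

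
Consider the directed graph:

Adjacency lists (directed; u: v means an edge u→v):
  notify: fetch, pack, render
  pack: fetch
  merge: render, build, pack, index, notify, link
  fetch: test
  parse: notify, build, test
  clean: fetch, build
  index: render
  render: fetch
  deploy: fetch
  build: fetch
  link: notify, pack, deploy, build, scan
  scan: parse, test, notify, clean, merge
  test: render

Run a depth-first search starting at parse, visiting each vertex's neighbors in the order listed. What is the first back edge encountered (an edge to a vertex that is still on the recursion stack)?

render->fetch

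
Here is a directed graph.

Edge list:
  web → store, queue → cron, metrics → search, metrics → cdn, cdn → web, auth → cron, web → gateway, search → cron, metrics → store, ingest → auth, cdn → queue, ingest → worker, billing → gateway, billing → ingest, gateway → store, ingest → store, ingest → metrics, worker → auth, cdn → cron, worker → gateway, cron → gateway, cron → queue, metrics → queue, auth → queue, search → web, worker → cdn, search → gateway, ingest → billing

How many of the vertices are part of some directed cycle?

4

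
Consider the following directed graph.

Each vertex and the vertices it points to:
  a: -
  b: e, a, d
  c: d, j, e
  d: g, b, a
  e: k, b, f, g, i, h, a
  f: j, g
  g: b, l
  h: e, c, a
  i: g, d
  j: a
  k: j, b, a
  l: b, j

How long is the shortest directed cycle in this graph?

2

For each vertex v, BFS finds the shortest path from v back to v.
The shortest such closed walk is e → b → e, length 2.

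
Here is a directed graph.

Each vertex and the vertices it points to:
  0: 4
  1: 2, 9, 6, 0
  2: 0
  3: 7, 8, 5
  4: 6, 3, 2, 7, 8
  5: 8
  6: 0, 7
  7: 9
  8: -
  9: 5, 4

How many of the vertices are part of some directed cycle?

7

A vertex is on a directed cycle iff it belongs to a strongly connected component of size ≥ 2 (or has a self-loop).
The vertices on cycles are {0, 2, 3, 4, 6, 7, 9} — 7 in total.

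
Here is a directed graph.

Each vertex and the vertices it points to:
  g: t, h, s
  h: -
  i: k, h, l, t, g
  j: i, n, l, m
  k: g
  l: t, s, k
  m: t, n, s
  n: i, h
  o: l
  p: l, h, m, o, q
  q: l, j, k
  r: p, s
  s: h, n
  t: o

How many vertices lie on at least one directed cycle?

A vertex is on a directed cycle iff it belongs to a strongly connected component of size ≥ 2 (or has a self-loop).
The vertices on cycles are {g, i, k, l, n, o, s, t} — 8 in total.

8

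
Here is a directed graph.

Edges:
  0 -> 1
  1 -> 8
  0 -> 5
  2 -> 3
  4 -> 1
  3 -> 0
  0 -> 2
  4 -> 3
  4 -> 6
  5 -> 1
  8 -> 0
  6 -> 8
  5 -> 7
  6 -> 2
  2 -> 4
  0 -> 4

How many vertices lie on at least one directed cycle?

8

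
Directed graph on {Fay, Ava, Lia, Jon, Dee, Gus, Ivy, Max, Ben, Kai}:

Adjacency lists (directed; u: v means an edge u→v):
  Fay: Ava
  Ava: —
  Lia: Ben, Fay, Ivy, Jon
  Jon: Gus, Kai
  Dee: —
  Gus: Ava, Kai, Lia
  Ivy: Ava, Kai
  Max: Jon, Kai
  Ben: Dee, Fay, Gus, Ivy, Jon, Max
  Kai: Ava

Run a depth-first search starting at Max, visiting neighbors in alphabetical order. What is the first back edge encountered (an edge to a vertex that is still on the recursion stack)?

DFS from Max (visiting neighbors in alphabetical order); mark gray on enter, black on exit:
Max gray
  Jon gray
    Gus gray
      Ava gray
      Ava black
      Kai gray
        Kai→Ava: Ava black — skip
      Kai black
      Lia gray
        Ben gray
          Dee gray
          Dee black
          Fay gray
            Fay→Ava: Ava black — skip
          Fay black
          Ben→Gus: Gus is gray → back edge
First back edge: Ben → Gus.

Ben→Gus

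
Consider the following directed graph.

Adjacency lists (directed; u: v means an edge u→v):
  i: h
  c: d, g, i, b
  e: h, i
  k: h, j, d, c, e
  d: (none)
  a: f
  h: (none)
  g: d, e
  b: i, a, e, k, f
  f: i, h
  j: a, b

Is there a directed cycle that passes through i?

i lies on a cycle iff there is a path from i back to itself.
Exploring from i, it never reaches itself; equivalently, its strongly connected component is a singleton.

No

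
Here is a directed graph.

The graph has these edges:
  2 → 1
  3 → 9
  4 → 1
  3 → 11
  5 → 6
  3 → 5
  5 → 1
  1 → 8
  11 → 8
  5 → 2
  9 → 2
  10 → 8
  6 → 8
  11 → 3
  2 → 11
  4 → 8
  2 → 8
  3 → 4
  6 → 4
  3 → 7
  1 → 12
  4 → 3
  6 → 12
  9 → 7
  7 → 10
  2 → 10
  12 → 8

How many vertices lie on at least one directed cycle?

A vertex is on a directed cycle iff it belongs to a strongly connected component of size ≥ 2 (or has a self-loop).
The vertices on cycles are {2, 3, 4, 5, 6, 9, 11} — 7 in total.

7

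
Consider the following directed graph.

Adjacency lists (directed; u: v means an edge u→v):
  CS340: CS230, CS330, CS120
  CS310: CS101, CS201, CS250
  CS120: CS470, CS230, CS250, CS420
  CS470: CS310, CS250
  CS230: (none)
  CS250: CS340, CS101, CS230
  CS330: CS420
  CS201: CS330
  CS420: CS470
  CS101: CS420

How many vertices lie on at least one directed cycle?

9

A vertex is on a directed cycle iff it belongs to a strongly connected component of size ≥ 2 (or has a self-loop).
The vertices on cycles are {CS101, CS120, CS201, CS250, CS310, CS330, CS340, CS420, CS470} — 9 in total.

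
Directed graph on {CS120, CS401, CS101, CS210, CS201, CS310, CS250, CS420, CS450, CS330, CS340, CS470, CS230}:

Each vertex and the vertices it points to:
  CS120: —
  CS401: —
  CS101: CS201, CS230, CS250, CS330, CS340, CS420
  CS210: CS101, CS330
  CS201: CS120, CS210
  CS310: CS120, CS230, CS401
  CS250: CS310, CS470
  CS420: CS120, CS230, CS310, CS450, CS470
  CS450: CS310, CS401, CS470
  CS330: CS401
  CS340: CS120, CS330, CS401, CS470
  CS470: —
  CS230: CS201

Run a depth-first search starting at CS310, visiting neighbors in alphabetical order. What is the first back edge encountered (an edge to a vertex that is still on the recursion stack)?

DFS from CS310 (visiting neighbors in alphabetical order); mark gray on enter, black on exit:
CS310 gray
  CS120 gray
  CS120 black
  CS230 gray
    CS201 gray
      CS201→CS120: CS120 black — skip
      CS210 gray
        CS101 gray
          CS101→CS201: CS201 is gray → back edge
First back edge: CS101 → CS201.

CS101->CS201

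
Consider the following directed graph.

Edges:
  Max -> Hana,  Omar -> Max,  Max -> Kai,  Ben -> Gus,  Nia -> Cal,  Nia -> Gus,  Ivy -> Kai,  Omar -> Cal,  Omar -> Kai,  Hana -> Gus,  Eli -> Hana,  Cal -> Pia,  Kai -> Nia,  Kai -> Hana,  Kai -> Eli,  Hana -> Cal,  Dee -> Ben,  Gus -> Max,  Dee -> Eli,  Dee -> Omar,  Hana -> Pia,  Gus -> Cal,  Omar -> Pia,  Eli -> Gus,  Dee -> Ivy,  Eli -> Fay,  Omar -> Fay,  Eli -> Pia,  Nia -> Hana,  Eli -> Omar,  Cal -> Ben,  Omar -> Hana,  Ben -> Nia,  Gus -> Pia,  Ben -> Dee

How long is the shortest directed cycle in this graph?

2

For each vertex v, BFS finds the shortest path from v back to v.
The shortest such closed walk is Ben → Dee → Ben, length 2.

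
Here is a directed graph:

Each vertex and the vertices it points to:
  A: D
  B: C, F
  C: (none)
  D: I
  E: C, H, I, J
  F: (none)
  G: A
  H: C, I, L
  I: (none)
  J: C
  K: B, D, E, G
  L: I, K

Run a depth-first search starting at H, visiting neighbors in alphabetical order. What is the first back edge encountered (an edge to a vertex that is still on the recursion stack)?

E->H

DFS from H (visiting neighbors in alphabetical order); mark gray on enter, black on exit:
H gray
  C gray
  C black
  I gray
  I black
  L gray
    L→I: I black — skip
    K gray
      B gray
        B→C: C black — skip
        F gray
        F black
      B black
      D gray
        D→I: I black — skip
      D black
      E gray
        E→C: C black — skip
        E→H: H is gray → back edge
First back edge: E → H.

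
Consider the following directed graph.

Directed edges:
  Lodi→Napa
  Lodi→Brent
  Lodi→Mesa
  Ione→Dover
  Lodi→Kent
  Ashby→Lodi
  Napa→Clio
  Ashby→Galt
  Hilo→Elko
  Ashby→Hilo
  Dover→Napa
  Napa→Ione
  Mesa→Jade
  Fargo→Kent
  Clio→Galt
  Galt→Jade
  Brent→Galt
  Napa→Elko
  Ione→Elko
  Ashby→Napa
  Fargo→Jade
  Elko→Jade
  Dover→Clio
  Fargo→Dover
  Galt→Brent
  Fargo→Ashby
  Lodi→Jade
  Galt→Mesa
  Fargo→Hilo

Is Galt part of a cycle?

Galt is on a cycle iff Galt can reach itself via ≥1 edge.
Galt → Brent → Galt — yes.

Yes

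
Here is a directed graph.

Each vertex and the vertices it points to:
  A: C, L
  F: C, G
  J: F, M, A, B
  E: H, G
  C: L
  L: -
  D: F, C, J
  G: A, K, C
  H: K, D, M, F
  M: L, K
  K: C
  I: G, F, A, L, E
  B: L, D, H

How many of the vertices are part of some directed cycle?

A vertex is on a directed cycle iff it belongs to a strongly connected component of size ≥ 2 (or has a self-loop).
The vertices on cycles are {B, D, H, J} — 4 in total.

4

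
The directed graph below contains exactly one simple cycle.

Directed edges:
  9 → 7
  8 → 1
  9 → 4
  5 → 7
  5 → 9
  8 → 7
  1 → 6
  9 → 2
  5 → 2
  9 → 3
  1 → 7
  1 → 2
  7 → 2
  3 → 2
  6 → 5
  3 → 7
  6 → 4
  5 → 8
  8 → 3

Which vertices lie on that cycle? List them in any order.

DFS with gray/black marking from 5:
5 gray
  2 gray
  2 black
  7 gray
    7→2: 2 black — skip
  7 black
  8 gray
    3 gray
      3→2: 2 black — skip
      3→7: 7 black — skip
    3 black
    1 gray
      1→7: 7 black — skip
      1→2: 2 black — skip
      6 gray
        4 gray
        4 black
        6→5: 5 is gray → back edge
Back edge closes the cycle 5 → 8 → 1 → 6 → 5; its vertices are {1, 5, 6, 8}.

1, 5, 6, 8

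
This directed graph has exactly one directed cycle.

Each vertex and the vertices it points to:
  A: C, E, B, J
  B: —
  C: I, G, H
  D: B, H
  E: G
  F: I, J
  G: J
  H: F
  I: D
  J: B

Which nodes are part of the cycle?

D, F, H, I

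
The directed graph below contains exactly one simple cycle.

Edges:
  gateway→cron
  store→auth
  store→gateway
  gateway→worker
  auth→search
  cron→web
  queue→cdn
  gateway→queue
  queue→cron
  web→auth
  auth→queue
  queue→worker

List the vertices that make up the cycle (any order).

web, auth, cron, queue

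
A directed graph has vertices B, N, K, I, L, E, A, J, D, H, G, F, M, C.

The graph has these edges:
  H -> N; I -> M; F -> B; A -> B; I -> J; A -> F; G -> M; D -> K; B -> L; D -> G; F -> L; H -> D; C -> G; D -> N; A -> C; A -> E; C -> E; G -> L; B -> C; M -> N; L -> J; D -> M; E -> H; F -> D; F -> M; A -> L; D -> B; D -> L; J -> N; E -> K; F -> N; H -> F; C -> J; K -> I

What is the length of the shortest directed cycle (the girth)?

5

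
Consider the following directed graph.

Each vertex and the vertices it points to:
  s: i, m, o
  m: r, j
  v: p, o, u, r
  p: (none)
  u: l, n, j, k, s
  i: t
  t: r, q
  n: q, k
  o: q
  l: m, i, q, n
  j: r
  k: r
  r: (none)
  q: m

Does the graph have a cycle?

No

DFS with white/gray/black marking, starting from v:
v gray
  p gray
  p black
  o gray
    q gray
      m gray
        r gray
        r black
        j gray
          j→r: r black — skip
        j black
      m black
    q black
  o black
  u gray
    l gray
      l→m: m black — skip
      i gray
        t gray
          t→r: r black — skip
          t→q: q black — skip
        t black
      i black
      l→q: q black — skip
      n gray
        n→q: q black — skip
        k gray
          k→r: r black — skip
        k black
      n black
    l black
    u→n: n black — skip
    u→j: j black — skip
    u→k: k black — skip
    s gray
      s→i: i black — skip
      s→m: m black — skip
      s→o: o black — skip
    s black
  u black
  v→r: r black — skip
v black
Every edge goes to a white or black vertex — no back edge, so the graph is acyclic.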